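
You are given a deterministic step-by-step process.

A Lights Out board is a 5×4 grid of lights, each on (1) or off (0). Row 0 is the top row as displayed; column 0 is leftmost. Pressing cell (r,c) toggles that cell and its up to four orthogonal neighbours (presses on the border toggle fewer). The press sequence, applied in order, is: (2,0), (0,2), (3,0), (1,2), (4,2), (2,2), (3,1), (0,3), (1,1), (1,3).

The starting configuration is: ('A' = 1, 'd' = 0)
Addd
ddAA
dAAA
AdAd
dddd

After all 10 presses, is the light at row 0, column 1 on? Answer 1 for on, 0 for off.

0

gen 0: Addd
ddAA
dAAA
AdAd
dddd
gen 1: Addd
AdAA
AdAA
ddAd
dddd
gen 2: AAAA
AddA
AdAA
ddAd
dddd
gen 3: AAAA
AddA
ddAA
AAAd
Addd
gen 4: AAdA
AAAd
dddA
AAAd
Addd
gen 5: AAdA
AAAd
dddA
AAdd
AAAA
gen 6: AAdA
AAdd
dAAd
AAAd
AAAA
gen 7: AAdA
AAdd
ddAd
dddd
AdAA
gen 8: AAAd
AAdA
ddAd
dddd
AdAA
gen 9: AdAd
ddAA
dAAd
dddd
AdAA
gen 10: AdAA
dddd
dAAA
dddd
AdAA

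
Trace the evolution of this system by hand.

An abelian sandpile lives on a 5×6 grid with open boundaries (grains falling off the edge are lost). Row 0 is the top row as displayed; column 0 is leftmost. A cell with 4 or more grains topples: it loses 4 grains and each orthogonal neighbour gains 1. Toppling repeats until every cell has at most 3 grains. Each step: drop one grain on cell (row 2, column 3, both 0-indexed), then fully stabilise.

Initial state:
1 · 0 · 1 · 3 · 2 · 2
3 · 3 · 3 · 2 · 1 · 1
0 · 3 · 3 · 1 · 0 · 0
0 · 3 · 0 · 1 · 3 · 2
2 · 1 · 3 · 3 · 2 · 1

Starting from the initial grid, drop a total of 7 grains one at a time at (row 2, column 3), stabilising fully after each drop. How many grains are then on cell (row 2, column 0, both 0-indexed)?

step 0: 1 · 0 · 1 · 3 · 2 · 2
3 · 3 · 3 · 2 · 1 · 1
0 · 3 · 3 · 1 · 0 · 0
0 · 3 · 0 · 1 · 3 · 2
2 · 1 · 3 · 3 · 2 · 1
step 1: 1 · 0 · 1 · 3 · 2 · 2
3 · 3 · 3 · 2 · 1 · 1
0 · 3 · 3 · 2 · 0 · 0
0 · 3 · 0 · 1 · 3 · 2
2 · 1 · 3 · 3 · 2 · 1
step 2: 1 · 0 · 1 · 3 · 2 · 2
3 · 3 · 3 · 2 · 1 · 1
0 · 3 · 3 · 3 · 0 · 0
0 · 3 · 0 · 1 · 3 · 2
2 · 1 · 3 · 3 · 2 · 1
step 3: 2 · 1 · 3 · 0 · 3 · 2
0 · 2 · 2 · 1 · 2 · 1
2 · 2 · 2 · 2 · 1 · 0
1 · 0 · 2 · 2 · 3 · 2
2 · 2 · 3 · 3 · 2 · 1
step 4: 2 · 1 · 3 · 0 · 3 · 2
0 · 2 · 2 · 1 · 2 · 1
2 · 2 · 2 · 3 · 1 · 0
1 · 0 · 2 · 2 · 3 · 2
2 · 2 · 3 · 3 · 2 · 1
step 5: 2 · 1 · 3 · 0 · 3 · 2
0 · 2 · 2 · 2 · 2 · 1
2 · 2 · 3 · 0 · 2 · 0
1 · 0 · 2 · 3 · 3 · 2
2 · 2 · 3 · 3 · 2 · 1
step 6: 2 · 1 · 3 · 0 · 3 · 2
0 · 2 · 2 · 2 · 2 · 1
2 · 2 · 3 · 1 · 2 · 0
1 · 0 · 2 · 3 · 3 · 2
2 · 2 · 3 · 3 · 2 · 1
step 7: 2 · 1 · 3 · 0 · 3 · 2
0 · 2 · 2 · 2 · 2 · 1
2 · 2 · 3 · 2 · 2 · 0
1 · 0 · 2 · 3 · 3 · 2
2 · 2 · 3 · 3 · 2 · 1

2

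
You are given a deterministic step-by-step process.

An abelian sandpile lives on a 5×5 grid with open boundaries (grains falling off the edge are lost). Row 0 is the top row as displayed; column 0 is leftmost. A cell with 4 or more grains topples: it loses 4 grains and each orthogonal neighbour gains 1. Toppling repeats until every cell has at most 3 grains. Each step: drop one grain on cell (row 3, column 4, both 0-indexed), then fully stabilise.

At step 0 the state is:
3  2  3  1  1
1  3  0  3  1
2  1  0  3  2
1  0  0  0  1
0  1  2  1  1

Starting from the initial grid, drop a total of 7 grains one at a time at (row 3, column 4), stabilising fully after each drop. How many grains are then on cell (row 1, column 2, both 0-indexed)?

gen 0: 3  2  3  1  1
1  3  0  3  1
2  1  0  3  2
1  0  0  0  1
0  1  2  1  1
gen 1: 3  2  3  1  1
1  3  0  3  1
2  1  0  3  2
1  0  0  0  2
0  1  2  1  1
gen 2: 3  2  3  1  1
1  3  0  3  1
2  1  0  3  2
1  0  0  0  3
0  1  2  1  1
gen 3: 3  2  3  1  1
1  3  0  3  1
2  1  0  3  3
1  0  0  1  0
0  1  2  1  2
gen 4: 3  2  3  1  1
1  3  0  3  1
2  1  0  3  3
1  0  0  1  1
0  1  2  1  2
gen 5: 3  2  3  1  1
1  3  0  3  1
2  1  0  3  3
1  0  0  1  2
0  1  2  1  2
gen 6: 3  2  3  1  1
1  3  0  3  1
2  1  0  3  3
1  0  0  1  3
0  1  2  1  2
gen 7: 3  2  3  2  1
1  3  1  0  3
2  1  1  1  1
1  0  0  3  1
0  1  2  1  3

1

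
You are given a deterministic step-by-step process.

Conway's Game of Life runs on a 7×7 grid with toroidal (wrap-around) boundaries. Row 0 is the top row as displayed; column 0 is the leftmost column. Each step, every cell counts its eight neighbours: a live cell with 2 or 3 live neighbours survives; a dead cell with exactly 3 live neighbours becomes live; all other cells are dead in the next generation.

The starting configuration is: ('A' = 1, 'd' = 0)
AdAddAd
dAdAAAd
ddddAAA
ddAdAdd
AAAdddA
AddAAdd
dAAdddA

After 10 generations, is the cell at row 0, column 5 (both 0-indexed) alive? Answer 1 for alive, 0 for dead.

t=0: AdAddAd
dAdAAAd
ddddAAA
ddAdAdd
AAAdddA
AddAAdd
dAAdddA
t=1: AddddAd
AAAAddd
ddAdddA
ddAdAdd
AdAdAAA
dddAdAd
ddAdAAA
t=2: AddddAd
AdAAddd
Adddddd
AdAdAdd
dAAdddA
AAAdddd
dddAddd
t=3: dAAAAdA
Adddddd
AdAdddA
AdAAddA
ddddddA
AddAddd
AdAdddA
t=4: ddAAdAA
dddddAd
ddAAddd
ddAAdAd
dAAAddA
AAddddd
ddddAAA
t=5: dddAddd
dddddAA
ddAAddd
ddddddd
dddAAdA
dAdAAdd
dAAAAdd
t=6: dddAdAd
ddAAAdd
ddddddd
ddAdAdd
ddAAAAd
AAddddd
dAddddd
t=7: dddAddd
ddAAAdd
ddAdAdd
ddAdAAd
ddAdAAd
AAdAAdd
AAAdddd
t=8: ddddAdd
ddAdAdd
dAAdddd
dAAdddd
ddAdddA
AdddAAA
AdddAdd
t=9: ddddAAd
dAAdddd
ddddddd
AddAddd
ddAAddA
AAdAAdd
AddAAdd
t=10: dAAdAAd
ddddddd
dAAdddd
ddAAddd
ddddddA
AAdddAA
AAAdddA

1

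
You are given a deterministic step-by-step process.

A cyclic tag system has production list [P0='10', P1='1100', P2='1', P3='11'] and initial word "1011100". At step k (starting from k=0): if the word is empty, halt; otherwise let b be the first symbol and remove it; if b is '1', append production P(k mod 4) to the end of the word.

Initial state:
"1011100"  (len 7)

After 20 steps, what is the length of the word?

14

0) "1011100"  (len 7)
1) "01110010"  (len 8)
2) "1110010"  (len 7)
3) "1100101"  (len 7)
4) "10010111"  (len 8)
5) "001011110"  (len 9)
6) "01011110"  (len 8)
7) "1011110"  (len 7)
8) "01111011"  (len 8)
9) "1111011"  (len 7)
10) "1110111100"  (len 10)
11) "1101111001"  (len 10)
12) "10111100111"  (len 11)
13) "011110011110"  (len 12)
14) "11110011110"  (len 11)
15) "11100111101"  (len 11)
16) "110011110111"  (len 12)
17) "1001111011110"  (len 13)
18) "0011110111101100"  (len 16)
19) "011110111101100"  (len 15)
20) "11110111101100"  (len 14)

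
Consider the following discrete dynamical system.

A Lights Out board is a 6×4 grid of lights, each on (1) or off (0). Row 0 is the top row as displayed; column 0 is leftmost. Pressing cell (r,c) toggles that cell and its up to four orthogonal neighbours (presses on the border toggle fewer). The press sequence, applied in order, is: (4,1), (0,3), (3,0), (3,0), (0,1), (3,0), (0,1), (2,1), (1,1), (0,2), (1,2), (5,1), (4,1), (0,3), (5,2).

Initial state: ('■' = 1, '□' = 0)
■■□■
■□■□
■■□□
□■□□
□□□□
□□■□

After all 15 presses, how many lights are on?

14

0) ■■□■
■□■□
■■□□
□■□□
□□□□
□□■□
1) ■■□■
■□■□
■■□□
□□□□
■■■□
□■■□
2) ■■■□
■□■■
■■□□
□□□□
■■■□
□■■□
3) ■■■□
■□■■
□■□□
■■□□
□■■□
□■■□
4) ■■■□
■□■■
■■□□
□□□□
■■■□
□■■□
5) □□□□
■■■■
■■□□
□□□□
■■■□
□■■□
6) □□□□
■■■■
□■□□
■■□□
□■■□
□■■□
7) ■■■□
■□■■
□■□□
■■□□
□■■□
□■■□
8) ■■■□
■■■■
■□■□
■□□□
□■■□
□■■□
9) ■□■□
□□□■
■■■□
■□□□
□■■□
□■■□
10) ■■□■
□□■■
■■■□
■□□□
□■■□
□■■□
11) ■■■■
□■□□
■■□□
■□□□
□■■□
□■■□
12) ■■■■
□■□□
■■□□
■□□□
□□■□
■□□□
13) ■■■■
□■□□
■■□□
■■□□
■■□□
■■□□
14) ■■□□
□■□■
■■□□
■■□□
■■□□
■■□□
15) ■■□□
□■□■
■■□□
■■□□
■■■□
■□■■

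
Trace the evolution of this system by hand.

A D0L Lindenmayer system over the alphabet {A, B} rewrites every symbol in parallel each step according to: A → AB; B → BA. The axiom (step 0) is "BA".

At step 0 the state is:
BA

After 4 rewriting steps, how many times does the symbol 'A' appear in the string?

step 0: BA
step 1: BAAB
step 2: BAABABBA
step 3: BAABABBAABBABAAB
step 4: BAABABBAABBABAABABBABAABBAABABBA

16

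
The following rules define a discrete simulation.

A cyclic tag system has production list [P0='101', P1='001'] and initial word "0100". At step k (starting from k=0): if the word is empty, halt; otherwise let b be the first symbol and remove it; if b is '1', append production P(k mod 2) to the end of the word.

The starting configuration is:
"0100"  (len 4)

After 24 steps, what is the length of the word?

10

gen 0: "0100"  (len 4)
gen 1: "100"  (len 3)
gen 2: "00001"  (len 5)
gen 3: "0001"  (len 4)
gen 4: "001"  (len 3)
gen 5: "01"  (len 2)
gen 6: "1"  (len 1)
gen 7: "101"  (len 3)
gen 8: "01001"  (len 5)
gen 9: "1001"  (len 4)
gen 10: "001001"  (len 6)
gen 11: "01001"  (len 5)
gen 12: "1001"  (len 4)
gen 13: "001101"  (len 6)
gen 14: "01101"  (len 5)
gen 15: "1101"  (len 4)
gen 16: "101001"  (len 6)
gen 17: "01001101"  (len 8)
gen 18: "1001101"  (len 7)
gen 19: "001101101"  (len 9)
gen 20: "01101101"  (len 8)
gen 21: "1101101"  (len 7)
gen 22: "101101001"  (len 9)
gen 23: "01101001101"  (len 11)
gen 24: "1101001101"  (len 10)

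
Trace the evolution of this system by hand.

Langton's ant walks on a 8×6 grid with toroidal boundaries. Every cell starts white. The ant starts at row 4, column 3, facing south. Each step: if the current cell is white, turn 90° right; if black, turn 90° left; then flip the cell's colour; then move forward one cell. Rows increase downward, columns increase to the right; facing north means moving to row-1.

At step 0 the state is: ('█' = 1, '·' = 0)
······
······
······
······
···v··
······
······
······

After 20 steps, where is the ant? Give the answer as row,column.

2,5

step 0: ······
······
······
······
···v··
······
······
······
step 1: ······
······
······
······
··<█··
······
······
······
step 2: ······
······
······
··^···
··██··
······
······
······
step 3: ······
······
······
··█>··
··██··
······
······
······
step 4: ······
······
······
··██··
··█v··
······
······
······
step 5: ······
······
······
··██··
··█·>·
······
······
······
step 6: ······
······
······
··██··
··█·█·
····v·
······
······
step 7: ······
······
······
··██··
··█·█·
···<█·
······
······
step 8: ······
······
······
··██··
··█^█·
···██·
······
······
step 9: ······
······
······
··██··
··██>·
···██·
······
······
step 10: ······
······
······
··██^·
··██··
···██·
······
······
step 11: ······
······
······
··███>
··██··
···██·
······
······
step 12: ······
······
······
··████
··██·v
···██·
······
······
step 13: ······
······
······
··████
··██<█
···██·
······
······
step 14: ······
······
······
··██^█
··████
···██·
······
······
step 15: ······
······
······
··█<·█
··████
···██·
······
······
step 16: ······
······
······
··█··█
··█v██
···██·
······
······
step 17: ······
······
······
··█··█
··█·>█
···██·
······
······
step 18: ······
······
······
··█·^█
··█··█
···██·
······
······
step 19: ······
······
······
··█·█>
··█··█
···██·
······
······
step 20: ······
······
·····^
··█·█·
··█··█
···██·
······
······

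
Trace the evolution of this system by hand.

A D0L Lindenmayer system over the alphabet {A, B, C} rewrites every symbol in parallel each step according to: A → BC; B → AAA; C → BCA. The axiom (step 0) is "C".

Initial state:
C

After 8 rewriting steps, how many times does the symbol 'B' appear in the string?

622

gen 0: C
gen 1: BCA
gen 2: AAABCABC
gen 3: BCBCBCAAABCABCAAABCA
gen 4: AAABCAAAABCAAAABCABCBCBCAAABCABCAAABCABCBCBCAAABCABC
gen 5: BCBCBCAAABCABCBCBCBCAAABCABCBCBCBCAAABCABCAAABCAAAABCAAAAB…AAABCABCBCBCAAABCABCAAABCAAAABCAAAABCABCBCBCAAABCABCAAABCA  (len 132)
gen 6: AAABCAAAABCAAAABCABCBCBCAAABCABCAAABCAAAABCAAAABCAAAABCABC…ABCABCAAABCAAAABCAAAABCABCBCBCAAABCABCAAABCABCBCBCAAABCABC  (len 340)
gen 7: BCBCBCAAABCABCBCBCBCAAABCABCBCBCBCAAABCABCAAABCAAAABCAAAAB…AAABCABCBCBCAAABCABCAAABCAAAABCAAAABCABCBCBCAAABCABCAAABCA  (len 868)
gen 8: AAABCAAAABCAAAABCABCBCBCAAABCABCAAABCAAAABCAAAABCAAAABCABC…ABCABCAAABCAAAABCAAAABCABCBCBCAAABCABCAAABCABCBCBCAAABCABC  (len 2228)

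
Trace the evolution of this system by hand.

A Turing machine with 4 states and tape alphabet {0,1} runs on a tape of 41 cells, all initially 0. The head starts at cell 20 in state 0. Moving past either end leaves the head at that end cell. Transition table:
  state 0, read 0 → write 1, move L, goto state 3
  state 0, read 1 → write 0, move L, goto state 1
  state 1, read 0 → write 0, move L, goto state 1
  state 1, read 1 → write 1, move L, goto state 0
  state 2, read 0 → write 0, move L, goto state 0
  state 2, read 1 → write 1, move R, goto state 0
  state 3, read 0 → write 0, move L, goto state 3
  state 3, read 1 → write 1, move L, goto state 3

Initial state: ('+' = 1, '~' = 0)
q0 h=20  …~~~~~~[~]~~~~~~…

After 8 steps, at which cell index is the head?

12

step 0: q0 h=20  …~~~~~~[~]~~~~~~…
step 1: q3 h=19  …~~~~~~[~]+~~~~~…
step 2: q3 h=18  …~~~~~~[~]~+~~~~…
step 3: q3 h=17  …~~~~~~[~]~~+~~~…
step 4: q3 h=16  …~~~~~~[~]~~~+~~…
step 5: q3 h=15  …~~~~~~[~]~~~~+~…
step 6: q3 h=14  …~~~~~~[~]~~~~~+…
step 7: q3 h=13  …~~~~~~[~]~~~~~~…
step 8: q3 h=12  …~~~~~~[~]~~~~~~…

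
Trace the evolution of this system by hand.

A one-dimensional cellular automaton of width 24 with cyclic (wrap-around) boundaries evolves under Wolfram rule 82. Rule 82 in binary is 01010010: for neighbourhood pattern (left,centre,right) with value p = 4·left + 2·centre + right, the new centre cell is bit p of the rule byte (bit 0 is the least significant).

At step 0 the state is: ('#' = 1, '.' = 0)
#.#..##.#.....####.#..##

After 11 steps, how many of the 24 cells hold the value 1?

k=0  #.#..##.#.....####.#..##
k=1  #..##.#..#...#...#..##..
k=2  .##.#..##.#.#.#.#.##.###
k=3  ..#..##.#..........#...#
k=4  ##.##.#..#........#.#.#.
k=5  .#..#..##.#......#......
k=6  #.##.##.#..#....#.#.....
k=7  ...#..#..##.#..#...#...#
k=8  #.#.##.##.#..##.#.#.#.#.
k=9  .....#..#..##.#.........
k=10  ....#.##.##.#..#........
k=11  ...#...#..#..##.#.......

6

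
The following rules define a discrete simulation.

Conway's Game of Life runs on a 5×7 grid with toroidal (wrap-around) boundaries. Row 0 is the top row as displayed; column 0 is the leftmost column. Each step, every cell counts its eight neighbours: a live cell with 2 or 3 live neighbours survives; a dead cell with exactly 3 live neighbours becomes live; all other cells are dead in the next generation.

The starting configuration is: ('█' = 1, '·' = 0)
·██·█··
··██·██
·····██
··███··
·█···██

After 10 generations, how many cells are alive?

6

step 0: ·██·█··
··██·██
·····██
··███··
·█···██
step 1: ·█··█··
████··█
······█
█·███··
██···█·
step 2: ···███·
·███·██
····███
█·████·
█····██
step 3: ·█·█···
█·█····
·······
██·█···
███····
step 4: ···█···
·██····
█·█····
█······
···█···
step 5: ···█···
·███···
█·█····
·█·····
·······
step 6: ···█···
·█·█···
█··█···
·█·····
·······
step 7: ··█····
···██··
██·····
·······
·······
step 8: ···█···
·███···
·······
·······
·······
step 9: ···█···
··██···
··█····
·······
·······
step 10: ··██···
··██···
··██···
·······
·······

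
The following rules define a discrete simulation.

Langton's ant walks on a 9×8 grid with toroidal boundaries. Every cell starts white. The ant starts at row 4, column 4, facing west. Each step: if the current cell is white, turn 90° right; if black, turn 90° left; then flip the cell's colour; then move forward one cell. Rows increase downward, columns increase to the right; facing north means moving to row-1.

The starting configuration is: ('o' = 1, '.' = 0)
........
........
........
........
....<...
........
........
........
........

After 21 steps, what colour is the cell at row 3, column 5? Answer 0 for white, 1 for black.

1

[0] ........
........
........
........
....<...
........
........
........
........
[1] ........
........
........
....^...
....o...
........
........
........
........
[2] ........
........
........
....o>..
....o...
........
........
........
........
[3] ........
........
........
....oo..
....ov..
........
........
........
........
[4] ........
........
........
....oo..
....<o..
........
........
........
........
[5] ........
........
........
....oo..
.....o..
....v...
........
........
........
[6] ........
........
........
....oo..
.....o..
...<o...
........
........
........
[7] ........
........
........
....oo..
...^.o..
...oo...
........
........
........
[8] ........
........
........
....oo..
...o>o..
...oo...
........
........
........
[9] ........
........
........
....oo..
...ooo..
...ov...
........
........
........
[10] ........
........
........
....oo..
...ooo..
...o.>..
........
........
........
[11] ........
........
........
....oo..
...ooo..
...o.o..
.....v..
........
........
[12] ........
........
........
....oo..
...ooo..
...o.o..
....<o..
........
........
[13] ........
........
........
....oo..
...ooo..
...o^o..
....oo..
........
........
[14] ........
........
........
....oo..
...ooo..
...oo>..
....oo..
........
........
[15] ........
........
........
....oo..
...oo^..
...oo...
....oo..
........
........
[16] ........
........
........
....oo..
...o<...
...oo...
....oo..
........
........
[17] ........
........
........
....oo..
...o....
...ov...
....oo..
........
........
[18] ........
........
........
....oo..
...o....
...o.>..
....oo..
........
........
[19] ........
........
........
....oo..
...o....
...o.o..
....ov..
........
........
[20] ........
........
........
....oo..
...o....
...o.o..
....o.>.
........
........
[21] ........
........
........
....oo..
...o....
...o.o..
....o.o.
......v.
........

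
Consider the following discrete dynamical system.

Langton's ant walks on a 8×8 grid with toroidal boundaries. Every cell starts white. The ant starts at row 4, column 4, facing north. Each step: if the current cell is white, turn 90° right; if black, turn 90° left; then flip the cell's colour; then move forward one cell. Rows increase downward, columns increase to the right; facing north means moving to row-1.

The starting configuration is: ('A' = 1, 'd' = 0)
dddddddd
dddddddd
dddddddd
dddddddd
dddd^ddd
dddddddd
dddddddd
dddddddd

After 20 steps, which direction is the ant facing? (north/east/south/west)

0) dddddddd
dddddddd
dddddddd
dddddddd
dddd^ddd
dddddddd
dddddddd
dddddddd
1) dddddddd
dddddddd
dddddddd
dddddddd
ddddA>dd
dddddddd
dddddddd
dddddddd
2) dddddddd
dddddddd
dddddddd
dddddddd
ddddAAdd
dddddvdd
dddddddd
dddddddd
3) dddddddd
dddddddd
dddddddd
dddddddd
ddddAAdd
dddd<Add
dddddddd
dddddddd
4) dddddddd
dddddddd
dddddddd
dddddddd
dddd^Add
ddddAAdd
dddddddd
dddddddd
5) dddddddd
dddddddd
dddddddd
dddddddd
ddd<dAdd
ddddAAdd
dddddddd
dddddddd
6) dddddddd
dddddddd
dddddddd
ddd^dddd
dddAdAdd
ddddAAdd
dddddddd
dddddddd
7) dddddddd
dddddddd
dddddddd
dddA>ddd
dddAdAdd
ddddAAdd
dddddddd
dddddddd
8) dddddddd
dddddddd
dddddddd
dddAAddd
dddAvAdd
ddddAAdd
dddddddd
dddddddd
9) dddddddd
dddddddd
dddddddd
dddAAddd
ddd<AAdd
ddddAAdd
dddddddd
dddddddd
10) dddddddd
dddddddd
dddddddd
dddAAddd
ddddAAdd
dddvAAdd
dddddddd
dddddddd
11) dddddddd
dddddddd
dddddddd
dddAAddd
ddddAAdd
dd<AAAdd
dddddddd
dddddddd
12) dddddddd
dddddddd
dddddddd
dddAAddd
dd^dAAdd
ddAAAAdd
dddddddd
dddddddd
13) dddddddd
dddddddd
dddddddd
dddAAddd
ddA>AAdd
ddAAAAdd
dddddddd
dddddddd
14) dddddddd
dddddddd
dddddddd
dddAAddd
ddAAAAdd
ddAvAAdd
dddddddd
dddddddd
15) dddddddd
dddddddd
dddddddd
dddAAddd
ddAAAAdd
ddAd>Add
dddddddd
dddddddd
16) dddddddd
dddddddd
dddddddd
dddAAddd
ddAA^Add
ddAddAdd
dddddddd
dddddddd
17) dddddddd
dddddddd
dddddddd
dddAAddd
ddA<dAdd
ddAddAdd
dddddddd
dddddddd
18) dddddddd
dddddddd
dddddddd
dddAAddd
ddAddAdd
ddAvdAdd
dddddddd
dddddddd
19) dddddddd
dddddddd
dddddddd
dddAAddd
ddAddAdd
dd<AdAdd
dddddddd
dddddddd
20) dddddddd
dddddddd
dddddddd
dddAAddd
ddAddAdd
dddAdAdd
ddvddddd
dddddddd

south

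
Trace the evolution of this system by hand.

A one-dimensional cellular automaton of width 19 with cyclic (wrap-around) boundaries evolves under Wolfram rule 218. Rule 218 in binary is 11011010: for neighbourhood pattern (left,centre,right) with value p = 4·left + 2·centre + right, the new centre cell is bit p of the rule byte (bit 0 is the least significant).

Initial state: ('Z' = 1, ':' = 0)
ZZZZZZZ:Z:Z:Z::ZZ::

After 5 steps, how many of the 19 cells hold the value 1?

t=0: ZZZZZZZ:Z:Z:Z::ZZ::
t=1: ZZZZZZZ::::::ZZZZZZ
t=2: ZZZZZZZZ::::ZZZZZZZ
t=3: ZZZZZZZZZ::ZZZZZZZZ
t=4: ZZZZZZZZZZZZZZZZZZZ
t=5: ZZZZZZZZZZZZZZZZZZZ

19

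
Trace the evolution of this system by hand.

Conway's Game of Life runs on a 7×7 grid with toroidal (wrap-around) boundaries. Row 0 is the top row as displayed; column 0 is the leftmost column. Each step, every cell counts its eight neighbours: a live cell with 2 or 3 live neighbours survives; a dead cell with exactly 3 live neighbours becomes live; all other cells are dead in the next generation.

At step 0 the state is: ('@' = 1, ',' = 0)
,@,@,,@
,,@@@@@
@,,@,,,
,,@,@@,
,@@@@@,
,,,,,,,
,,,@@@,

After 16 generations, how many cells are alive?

gen 0: ,@,@,,@
,,@@@@@
@,,@,,,
,,@,@@,
,@@@@@,
,,,,,,,
,,,@@@,
gen 1: @,,,,,@
,@,,,@@
,@,,,,,
,,,,,@@
,@@,,@,
,,,,,,,
,,@@@@,
gen 2: @@@@,,,
,@,,,@@
,,,,,,,
@@@,,@@
,,,,,@@
,@,,,@,
,,,@@@@
gen 3: ,@,@,,,
,@,,,,@
,,@,,,,
@@,,,@,
,,@,@,,
@,,,,,,
,,,@,@@
gen 4: ,,,,@@@
@@,,,,,
,,@,,,@
,@@@,,,
@,,,,,@
,,,@@@@
@,@,@,@
gen 5: ,,,@@,,
@@,,,,,
,,,@,,,
,@@@,,@
@@,,,,@
,@,@@,,
@,,,,,,
gen 6: @@,,,,,
,,@@@,,
,,,@,,,
,@,@,,@
,,,,@@@
,@@,,,@
,,@,,,,
gen 7: ,@,,,,,
,@@@@,,
,,,,,,,
@,@@,,@
,@,@@,@
@@@@,,@
,,@,,,,
gen 8: ,@,,,,,
,@@@,,,
@,,,@,,
@@@@@@@
,,,,@,,
,,,,@@@
,,,@,,,
gen 9: ,@,@,,,
@@@@,,,
,,,,,,,
@@@,,,@
,@@,,,,
,,,@@@,
,,,,@@,
gen 10: @@,@,,,
@@,@,,,
,,,@,,@
@,@,,,,
,,,,@@@
,,@@,@,
,,@,,@,
gen 11: @,,@@,@
,@,@@,@
,,,@,,@
@,,@@,,
,@@,@@@
,,@@,,,
,,,,,,@
gen 12: ,,@@@,@
,,,,,,@
,,,,,,@
@@,,,,,
@@,,,@@
@@@@@,@
@,@,@@@
gen 13: ,@@,@,,
@,,@,,@
,,,,,,@
,@,,,@,
,,,@@@,
,,,,,,,
,,,,,,,
gen 14: @@@@,,,
@@@@,@@
,,,,,@@
,,,,,@@
,,,,@@,
,,,,@,,
,,,,,,,
gen 15: ,,,@@,,
,,,@,@,
,@@,,,,
,,,,,,,
,,,,@,@
,,,,@@,
,@@@,,,
gen 16: ,,,,,,,
,,,@,,,
,,@,,,,
,,,,,,,
,,,,@,,
,,@,@@,
,,@,,@,

8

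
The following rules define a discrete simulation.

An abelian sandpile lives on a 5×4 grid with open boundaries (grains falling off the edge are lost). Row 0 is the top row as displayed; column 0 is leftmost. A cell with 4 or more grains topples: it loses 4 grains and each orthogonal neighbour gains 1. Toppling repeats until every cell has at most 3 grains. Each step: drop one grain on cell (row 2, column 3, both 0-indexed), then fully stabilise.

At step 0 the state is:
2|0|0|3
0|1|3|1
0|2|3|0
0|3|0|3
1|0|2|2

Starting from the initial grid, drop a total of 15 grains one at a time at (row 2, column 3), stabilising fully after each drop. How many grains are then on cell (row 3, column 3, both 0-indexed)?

2

k=0  2|0|0|3
0|1|3|1
0|2|3|0
0|3|0|3
1|0|2|2
k=1  2|0|0|3
0|1|3|1
0|2|3|1
0|3|0|3
1|0|2|2
k=2  2|0|0|3
0|1|3|1
0|2|3|2
0|3|0|3
1|0|2|2
k=3  2|0|0|3
0|1|3|1
0|2|3|3
0|3|0|3
1|0|2|2
k=4  2|0|1|3
0|2|0|3
0|3|1|2
0|3|2|0
1|0|2|3
k=5  2|0|1|3
0|2|0|3
0|3|1|3
0|3|2|0
1|0|2|3
k=6  2|0|2|0
0|2|1|1
0|3|2|1
0|3|2|1
1|0|2|3
k=7  2|0|2|0
0|2|1|1
0|3|2|2
0|3|2|1
1|0|2|3
k=8  2|0|2|0
0|2|1|1
0|3|2|3
0|3|2|1
1|0|2|3
k=9  2|0|2|0
0|2|1|2
0|3|3|0
0|3|2|2
1|0|2|3
k=10  2|0|2|0
0|2|1|2
0|3|3|1
0|3|2|2
1|0|2|3
k=11  2|0|2|0
0|2|1|2
0|3|3|2
0|3|2|2
1|0|2|3
k=12  2|0|2|0
0|2|1|2
0|3|3|3
0|3|2|2
1|0|2|3
k=13  2|0|2|0
0|3|2|3
1|1|2|2
1|1|2|1
1|2|0|1
k=14  2|0|2|0
0|3|2|3
1|1|2|3
1|1|2|1
1|2|0|1
k=15  2|0|2|1
0|3|3|0
1|1|3|1
1|1|2|2
1|2|0|1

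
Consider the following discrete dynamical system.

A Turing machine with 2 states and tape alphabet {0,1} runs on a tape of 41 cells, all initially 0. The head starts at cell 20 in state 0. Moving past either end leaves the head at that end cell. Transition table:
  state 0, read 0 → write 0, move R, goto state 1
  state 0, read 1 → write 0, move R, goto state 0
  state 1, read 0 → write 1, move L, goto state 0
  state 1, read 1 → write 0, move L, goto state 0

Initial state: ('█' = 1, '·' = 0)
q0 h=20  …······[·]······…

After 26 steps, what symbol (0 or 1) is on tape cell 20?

0) q0 h=20  …······[·]······…
1) q1 h=21  …······[·]······…
2) q0 h=20  …······[·]█·····…
3) q1 h=21  …······[█]······…
4) q0 h=20  …······[·]······…
5) q1 h=21  …······[·]······…
6) q0 h=20  …······[·]█·····…
7) q1 h=21  …······[█]······…
8) q0 h=20  …······[·]······…
9) q1 h=21  …······[·]······…
10) q0 h=20  …······[·]█·····…
11) q1 h=21  …······[█]······…
12) q0 h=20  …······[·]······…
13) q1 h=21  …······[·]······…
14) q0 h=20  …······[·]█·····…
15) q1 h=21  …······[█]······…
16) q0 h=20  …······[·]······…
17) q1 h=21  …······[·]······…
18) q0 h=20  …······[·]█·····…
19) q1 h=21  …······[█]······…
20) q0 h=20  …······[·]······…
21) q1 h=21  …······[·]······…
22) q0 h=20  …······[·]█·····…
23) q1 h=21  …······[█]······…
24) q0 h=20  …······[·]······…
25) q1 h=21  …······[·]······…
26) q0 h=20  …······[·]█·····…

0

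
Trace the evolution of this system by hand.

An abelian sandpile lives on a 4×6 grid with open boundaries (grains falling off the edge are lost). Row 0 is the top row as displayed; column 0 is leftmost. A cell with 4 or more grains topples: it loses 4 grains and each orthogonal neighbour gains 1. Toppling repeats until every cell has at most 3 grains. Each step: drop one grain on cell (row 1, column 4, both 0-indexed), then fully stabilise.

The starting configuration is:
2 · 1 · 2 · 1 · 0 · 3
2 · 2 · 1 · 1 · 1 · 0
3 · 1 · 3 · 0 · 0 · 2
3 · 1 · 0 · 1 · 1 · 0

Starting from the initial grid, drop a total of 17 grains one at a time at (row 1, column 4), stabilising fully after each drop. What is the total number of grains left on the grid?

43

gen 0: 2 · 1 · 2 · 1 · 0 · 3
2 · 2 · 1 · 1 · 1 · 0
3 · 1 · 3 · 0 · 0 · 2
3 · 1 · 0 · 1 · 1 · 0
gen 1: 2 · 1 · 2 · 1 · 0 · 3
2 · 2 · 1 · 1 · 2 · 0
3 · 1 · 3 · 0 · 0 · 2
3 · 1 · 0 · 1 · 1 · 0
gen 2: 2 · 1 · 2 · 1 · 0 · 3
2 · 2 · 1 · 1 · 3 · 0
3 · 1 · 3 · 0 · 0 · 2
3 · 1 · 0 · 1 · 1 · 0
gen 3: 2 · 1 · 2 · 1 · 1 · 3
2 · 2 · 1 · 2 · 0 · 1
3 · 1 · 3 · 0 · 1 · 2
3 · 1 · 0 · 1 · 1 · 0
gen 4: 2 · 1 · 2 · 1 · 1 · 3
2 · 2 · 1 · 2 · 1 · 1
3 · 1 · 3 · 0 · 1 · 2
3 · 1 · 0 · 1 · 1 · 0
gen 5: 2 · 1 · 2 · 1 · 1 · 3
2 · 2 · 1 · 2 · 2 · 1
3 · 1 · 3 · 0 · 1 · 2
3 · 1 · 0 · 1 · 1 · 0
gen 6: 2 · 1 · 2 · 1 · 1 · 3
2 · 2 · 1 · 2 · 3 · 1
3 · 1 · 3 · 0 · 1 · 2
3 · 1 · 0 · 1 · 1 · 0
gen 7: 2 · 1 · 2 · 1 · 2 · 3
2 · 2 · 1 · 3 · 0 · 2
3 · 1 · 3 · 0 · 2 · 2
3 · 1 · 0 · 1 · 1 · 0
gen 8: 2 · 1 · 2 · 1 · 2 · 3
2 · 2 · 1 · 3 · 1 · 2
3 · 1 · 3 · 0 · 2 · 2
3 · 1 · 0 · 1 · 1 · 0
gen 9: 2 · 1 · 2 · 1 · 2 · 3
2 · 2 · 1 · 3 · 2 · 2
3 · 1 · 3 · 0 · 2 · 2
3 · 1 · 0 · 1 · 1 · 0
gen 10: 2 · 1 · 2 · 1 · 2 · 3
2 · 2 · 1 · 3 · 3 · 2
3 · 1 · 3 · 0 · 2 · 2
3 · 1 · 0 · 1 · 1 · 0
gen 11: 2 · 1 · 2 · 2 · 3 · 3
2 · 2 · 2 · 0 · 1 · 3
3 · 1 · 3 · 1 · 3 · 2
3 · 1 · 0 · 1 · 1 · 0
gen 12: 2 · 1 · 2 · 2 · 3 · 3
2 · 2 · 2 · 0 · 2 · 3
3 · 1 · 3 · 1 · 3 · 2
3 · 1 · 0 · 1 · 1 · 0
gen 13: 2 · 1 · 2 · 2 · 3 · 3
2 · 2 · 2 · 0 · 3 · 3
3 · 1 · 3 · 1 · 3 · 2
3 · 1 · 0 · 1 · 1 · 0
gen 14: 2 · 1 · 2 · 3 · 1 · 1
2 · 2 · 2 · 1 · 3 · 2
3 · 1 · 3 · 2 · 1 · 0
3 · 1 · 0 · 1 · 2 · 1
gen 15: 2 · 1 · 2 · 3 · 2 · 1
2 · 2 · 2 · 2 · 0 · 3
3 · 1 · 3 · 2 · 2 · 0
3 · 1 · 0 · 1 · 2 · 1
gen 16: 2 · 1 · 2 · 3 · 2 · 1
2 · 2 · 2 · 2 · 1 · 3
3 · 1 · 3 · 2 · 2 · 0
3 · 1 · 0 · 1 · 2 · 1
gen 17: 2 · 1 · 2 · 3 · 2 · 1
2 · 2 · 2 · 2 · 2 · 3
3 · 1 · 3 · 2 · 2 · 0
3 · 1 · 0 · 1 · 2 · 1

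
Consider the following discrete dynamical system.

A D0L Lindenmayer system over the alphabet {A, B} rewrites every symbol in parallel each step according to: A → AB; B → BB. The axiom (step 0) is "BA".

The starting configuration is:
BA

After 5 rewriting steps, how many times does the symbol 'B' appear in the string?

t=0: BA
t=1: BBAB
t=2: BBBBABBB
t=3: BBBBBBBBABBBBBBB
t=4: BBBBBBBBBBBBBBBBABBBBBBBBBBBBBBB
t=5: BBBBBBBBBBBBBBBBBBBBBBBBBBBBBBBBABBBBBBBBBBBBBBBBBBBBBBBBBBBBBBB

63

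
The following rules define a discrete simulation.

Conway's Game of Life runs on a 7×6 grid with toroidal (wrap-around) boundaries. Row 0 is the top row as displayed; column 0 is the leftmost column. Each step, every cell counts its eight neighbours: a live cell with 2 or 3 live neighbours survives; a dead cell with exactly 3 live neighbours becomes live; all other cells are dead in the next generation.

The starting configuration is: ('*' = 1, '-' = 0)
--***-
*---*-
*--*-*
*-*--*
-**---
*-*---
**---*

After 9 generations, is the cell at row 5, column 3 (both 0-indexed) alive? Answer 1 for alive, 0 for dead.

0

gen 0: --***-
*---*-
*--*-*
*-*--*
-**---
*-*---
**---*
gen 1: --***-
***---
---*--
--****
--**-*
--*--*
*---**
gen 2: --*-*-
-*--*-
*----*
-----*
**---*
-**---
***---
gen 3: *-*--*
**-**-
*---**
-*--*-
-**--*
-----*
*-----
gen 4: --***-
--**--
--*---
-****-
-**-**
-*---*
**----
gen 5: ----*-
-*--*-
----*-
*---**
-----*
----**
**-***
gen 6: -**---
---***
*--**-
*---*-
------
---*--
*--*--
gen 7: ***--*
**---*
*-----
---**-
------
------
-*-*--
gen 8: ----**
--*---
**--*-
------
------
------
-*----
gen 9: ------
**-**-
-*----
------
------
------
------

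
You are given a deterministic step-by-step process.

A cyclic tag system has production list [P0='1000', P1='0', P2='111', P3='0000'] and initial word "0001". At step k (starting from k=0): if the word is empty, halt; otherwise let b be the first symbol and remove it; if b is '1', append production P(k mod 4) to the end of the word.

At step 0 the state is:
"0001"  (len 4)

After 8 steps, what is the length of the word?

0

[0] "0001"  (len 4)
[1] "001"  (len 3)
[2] "01"  (len 2)
[3] "1"  (len 1)
[4] "0000"  (len 4)
[5] "000"  (len 3)
[6] "00"  (len 2)
[7] "0"  (len 1)
[8] (halted — word empty)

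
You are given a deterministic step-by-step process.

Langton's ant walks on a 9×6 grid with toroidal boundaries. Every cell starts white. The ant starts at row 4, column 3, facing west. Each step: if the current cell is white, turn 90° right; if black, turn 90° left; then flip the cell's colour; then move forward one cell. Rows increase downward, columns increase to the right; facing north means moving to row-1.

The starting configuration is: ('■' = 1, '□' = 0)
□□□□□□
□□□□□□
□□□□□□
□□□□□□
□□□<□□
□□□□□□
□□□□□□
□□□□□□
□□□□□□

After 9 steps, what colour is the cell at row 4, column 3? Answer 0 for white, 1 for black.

0) □□□□□□
□□□□□□
□□□□□□
□□□□□□
□□□<□□
□□□□□□
□□□□□□
□□□□□□
□□□□□□
1) □□□□□□
□□□□□□
□□□□□□
□□□^□□
□□□■□□
□□□□□□
□□□□□□
□□□□□□
□□□□□□
2) □□□□□□
□□□□□□
□□□□□□
□□□■>□
□□□■□□
□□□□□□
□□□□□□
□□□□□□
□□□□□□
3) □□□□□□
□□□□□□
□□□□□□
□□□■■□
□□□■v□
□□□□□□
□□□□□□
□□□□□□
□□□□□□
4) □□□□□□
□□□□□□
□□□□□□
□□□■■□
□□□<■□
□□□□□□
□□□□□□
□□□□□□
□□□□□□
5) □□□□□□
□□□□□□
□□□□□□
□□□■■□
□□□□■□
□□□v□□
□□□□□□
□□□□□□
□□□□□□
6) □□□□□□
□□□□□□
□□□□□□
□□□■■□
□□□□■□
□□<■□□
□□□□□□
□□□□□□
□□□□□□
7) □□□□□□
□□□□□□
□□□□□□
□□□■■□
□□^□■□
□□■■□□
□□□□□□
□□□□□□
□□□□□□
8) □□□□□□
□□□□□□
□□□□□□
□□□■■□
□□■>■□
□□■■□□
□□□□□□
□□□□□□
□□□□□□
9) □□□□□□
□□□□□□
□□□□□□
□□□■■□
□□■■■□
□□■v□□
□□□□□□
□□□□□□
□□□□□□

1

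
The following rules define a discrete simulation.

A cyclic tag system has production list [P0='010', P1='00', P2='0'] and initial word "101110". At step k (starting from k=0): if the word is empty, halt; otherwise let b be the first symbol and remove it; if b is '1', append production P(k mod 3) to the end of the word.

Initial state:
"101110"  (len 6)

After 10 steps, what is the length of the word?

0) "101110"  (len 6)
1) "01110010"  (len 8)
2) "1110010"  (len 7)
3) "1100100"  (len 7)
4) "100100010"  (len 9)
5) "0010001000"  (len 10)
6) "010001000"  (len 9)
7) "10001000"  (len 8)
8) "000100000"  (len 9)
9) "00100000"  (len 8)
10) "0100000"  (len 7)

7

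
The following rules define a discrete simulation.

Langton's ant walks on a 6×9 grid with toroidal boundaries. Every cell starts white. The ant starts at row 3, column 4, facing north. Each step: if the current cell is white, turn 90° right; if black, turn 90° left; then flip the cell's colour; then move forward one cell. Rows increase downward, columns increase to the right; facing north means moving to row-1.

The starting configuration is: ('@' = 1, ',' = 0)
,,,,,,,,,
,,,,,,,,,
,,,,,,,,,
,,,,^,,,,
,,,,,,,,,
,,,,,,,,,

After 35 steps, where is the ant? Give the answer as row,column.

0,4

k=0  ,,,,,,,,,
,,,,,,,,,
,,,,,,,,,
,,,,^,,,,
,,,,,,,,,
,,,,,,,,,
k=1  ,,,,,,,,,
,,,,,,,,,
,,,,,,,,,
,,,,@>,,,
,,,,,,,,,
,,,,,,,,,
k=2  ,,,,,,,,,
,,,,,,,,,
,,,,,,,,,
,,,,@@,,,
,,,,,v,,,
,,,,,,,,,
k=3  ,,,,,,,,,
,,,,,,,,,
,,,,,,,,,
,,,,@@,,,
,,,,<@,,,
,,,,,,,,,
k=4  ,,,,,,,,,
,,,,,,,,,
,,,,,,,,,
,,,,^@,,,
,,,,@@,,,
,,,,,,,,,
k=5  ,,,,,,,,,
,,,,,,,,,
,,,,,,,,,
,,,<,@,,,
,,,,@@,,,
,,,,,,,,,
k=6  ,,,,,,,,,
,,,,,,,,,
,,,^,,,,,
,,,@,@,,,
,,,,@@,,,
,,,,,,,,,
k=7  ,,,,,,,,,
,,,,,,,,,
,,,@>,,,,
,,,@,@,,,
,,,,@@,,,
,,,,,,,,,
k=8  ,,,,,,,,,
,,,,,,,,,
,,,@@,,,,
,,,@v@,,,
,,,,@@,,,
,,,,,,,,,
k=9  ,,,,,,,,,
,,,,,,,,,
,,,@@,,,,
,,,<@@,,,
,,,,@@,,,
,,,,,,,,,
k=10  ,,,,,,,,,
,,,,,,,,,
,,,@@,,,,
,,,,@@,,,
,,,v@@,,,
,,,,,,,,,
k=11  ,,,,,,,,,
,,,,,,,,,
,,,@@,,,,
,,,,@@,,,
,,<@@@,,,
,,,,,,,,,
k=12  ,,,,,,,,,
,,,,,,,,,
,,,@@,,,,
,,^,@@,,,
,,@@@@,,,
,,,,,,,,,
k=13  ,,,,,,,,,
,,,,,,,,,
,,,@@,,,,
,,@>@@,,,
,,@@@@,,,
,,,,,,,,,
k=14  ,,,,,,,,,
,,,,,,,,,
,,,@@,,,,
,,@@@@,,,
,,@v@@,,,
,,,,,,,,,
k=15  ,,,,,,,,,
,,,,,,,,,
,,,@@,,,,
,,@@@@,,,
,,@,>@,,,
,,,,,,,,,
k=16  ,,,,,,,,,
,,,,,,,,,
,,,@@,,,,
,,@@^@,,,
,,@,,@,,,
,,,,,,,,,
k=17  ,,,,,,,,,
,,,,,,,,,
,,,@@,,,,
,,@<,@,,,
,,@,,@,,,
,,,,,,,,,
k=18  ,,,,,,,,,
,,,,,,,,,
,,,@@,,,,
,,@,,@,,,
,,@v,@,,,
,,,,,,,,,
k=19  ,,,,,,,,,
,,,,,,,,,
,,,@@,,,,
,,@,,@,,,
,,<@,@,,,
,,,,,,,,,
k=20  ,,,,,,,,,
,,,,,,,,,
,,,@@,,,,
,,@,,@,,,
,,,@,@,,,
,,v,,,,,,
k=21  ,,,,,,,,,
,,,,,,,,,
,,,@@,,,,
,,@,,@,,,
,,,@,@,,,
,<@,,,,,,
k=22  ,,,,,,,,,
,,,,,,,,,
,,,@@,,,,
,,@,,@,,,
,^,@,@,,,
,@@,,,,,,
k=23  ,,,,,,,,,
,,,,,,,,,
,,,@@,,,,
,,@,,@,,,
,@>@,@,,,
,@@,,,,,,
k=24  ,,,,,,,,,
,,,,,,,,,
,,,@@,,,,
,,@,,@,,,
,@@@,@,,,
,@v,,,,,,
k=25  ,,,,,,,,,
,,,,,,,,,
,,,@@,,,,
,,@,,@,,,
,@@@,@,,,
,@,>,,,,,
k=26  ,,,v,,,,,
,,,,,,,,,
,,,@@,,,,
,,@,,@,,,
,@@@,@,,,
,@,@,,,,,
k=27  ,,<@,,,,,
,,,,,,,,,
,,,@@,,,,
,,@,,@,,,
,@@@,@,,,
,@,@,,,,,
k=28  ,,@@,,,,,
,,,,,,,,,
,,,@@,,,,
,,@,,@,,,
,@@@,@,,,
,@^@,,,,,
k=29  ,,@@,,,,,
,,,,,,,,,
,,,@@,,,,
,,@,,@,,,
,@@@,@,,,
,@@>,,,,,
k=30  ,,@@,,,,,
,,,,,,,,,
,,,@@,,,,
,,@,,@,,,
,@@^,@,,,
,@@,,,,,,
k=31  ,,@@,,,,,
,,,,,,,,,
,,,@@,,,,
,,@,,@,,,
,@<,,@,,,
,@@,,,,,,
k=32  ,,@@,,,,,
,,,,,,,,,
,,,@@,,,,
,,@,,@,,,
,@,,,@,,,
,@v,,,,,,
k=33  ,,@@,,,,,
,,,,,,,,,
,,,@@,,,,
,,@,,@,,,
,@,,,@,,,
,@,>,,,,,
k=34  ,,@v,,,,,
,,,,,,,,,
,,,@@,,,,
,,@,,@,,,
,@,,,@,,,
,@,@,,,,,
k=35  ,,@,>,,,,
,,,,,,,,,
,,,@@,,,,
,,@,,@,,,
,@,,,@,,,
,@,@,,,,,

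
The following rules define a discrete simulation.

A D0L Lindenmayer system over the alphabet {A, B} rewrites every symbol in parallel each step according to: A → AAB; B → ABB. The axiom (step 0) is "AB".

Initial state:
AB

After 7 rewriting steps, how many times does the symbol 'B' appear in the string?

2187

gen 0: AB
gen 1: AABABB
gen 2: AABAABABBAABABBABB
gen 3: AABAABABBAABAABABBAABABBABBAABAABABBAABABBABBAABABBABB
gen 4: AABAABABBAABAABABBAABABBABBAABAABABBAABAABABBAABABBABBAABA…BABBAABAABABBAABABBABBAABABBABBAABAABABBAABABBABBAABABBABB  (len 162)
gen 5: AABAABABBAABAABABBAABABBABBAABAABABBAABAABABBAABABBABBAABA…BABBAABAABABBAABABBABBAABABBABBAABAABABBAABABBABBAABABBABB  (len 486)
gen 6: AABAABABBAABAABABBAABABBABBAABAABABBAABAABABBAABABBABBAABA…BABBAABAABABBAABABBABBAABABBABBAABAABABBAABABBABBAABABBABB  (len 1458)
gen 7: AABAABABBAABAABABBAABABBABBAABAABABBAABAABABBAABABBABBAABA…BABBAABAABABBAABABBABBAABABBABBAABAABABBAABABBABBAABABBABB  (len 4374)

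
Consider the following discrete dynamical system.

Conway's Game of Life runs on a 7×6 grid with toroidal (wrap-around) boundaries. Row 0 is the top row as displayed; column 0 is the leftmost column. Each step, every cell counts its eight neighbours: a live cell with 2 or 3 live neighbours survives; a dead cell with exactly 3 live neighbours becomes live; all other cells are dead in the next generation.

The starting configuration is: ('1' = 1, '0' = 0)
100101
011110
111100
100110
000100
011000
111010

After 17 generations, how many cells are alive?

0) 100101
011110
111100
100110
000100
011000
111010
1) 000000
000000
100000
100011
010110
100000
000010
2) 000000
000000
100000
110110
010110
000111
000000
3) 000000
000000
110001
110110
010000
001101
000010
4) 000000
100000
011011
000010
010001
001110
000110
5) 000000
110001
110111
011110
001001
001001
001010
6) 110001
011000
000000
000000
100001
011011
000100
7) 110000
011000
000000
000000
110011
011111
000100
8) 110000
111000
000000
100001
010000
010000
000101
9) 000001
101000
000001
100000
010000
101000
011000
10) 101000
100001
110001
100000
110000
101000
111000
11) 001000
000000
010000
000000
100001
001001
101101
12) 011100
000000
000000
100000
100001
001100
101111
13) 110001
001000
000000
100001
110001
001000
100001
14) 010001
110000
000000
010001
010001
000000
000001
15) 010001
110000
010000
000000
000000
100000
100000
16) 010001
011000
110000
000000
000000
000000
110001
17) 000001
001000
111000
000000
000000
100000
010001

8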